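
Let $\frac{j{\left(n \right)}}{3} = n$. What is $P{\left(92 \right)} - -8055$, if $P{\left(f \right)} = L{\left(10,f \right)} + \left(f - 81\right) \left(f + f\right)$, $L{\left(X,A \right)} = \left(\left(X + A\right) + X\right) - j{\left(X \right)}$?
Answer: $10161$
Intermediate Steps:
$j{\left(n \right)} = 3 n$
$L{\left(X,A \right)} = A - X$ ($L{\left(X,A \right)} = \left(\left(X + A\right) + X\right) - 3 X = \left(\left(A + X\right) + X\right) - 3 X = \left(A + 2 X\right) - 3 X = A - X$)
$P{\left(f \right)} = -10 + f + 2 f \left(-81 + f\right)$ ($P{\left(f \right)} = \left(f - 10\right) + \left(f - 81\right) \left(f + f\right) = \left(f - 10\right) + \left(-81 + f\right) 2 f = \left(-10 + f\right) + 2 f \left(-81 + f\right) = -10 + f + 2 f \left(-81 + f\right)$)
$P{\left(92 \right)} - -8055 = \left(-10 - 14812 + 2 \cdot 92^{2}\right) - -8055 = \left(-10 - 14812 + 2 \cdot 8464\right) + 8055 = \left(-10 - 14812 + 16928\right) + 8055 = 2106 + 8055 = 10161$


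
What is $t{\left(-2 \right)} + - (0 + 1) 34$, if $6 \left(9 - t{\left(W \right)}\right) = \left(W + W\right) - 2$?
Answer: $-24$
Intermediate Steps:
$t{\left(W \right)} = \frac{28}{3} - \frac{W}{3}$ ($t{\left(W \right)} = 9 - \frac{\left(W + W\right) - 2}{6} = 9 - \frac{2 W - 2}{6} = 9 - \frac{-2 + 2 W}{6} = 9 - \left(- \frac{1}{3} + \frac{W}{3}\right) = \frac{28}{3} - \frac{W}{3}$)
$t{\left(-2 \right)} + - (0 + 1) 34 = \left(\frac{28}{3} - - \frac{2}{3}\right) + - (0 + 1) 34 = \left(\frac{28}{3} + \frac{2}{3}\right) + \left(-1\right) 1 \cdot 34 = 10 - 34 = -24$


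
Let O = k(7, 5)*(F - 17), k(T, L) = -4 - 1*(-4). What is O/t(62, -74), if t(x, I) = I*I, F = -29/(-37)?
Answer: 0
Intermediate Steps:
F = 29/37 (F = -29*(-1/37) = 29/37 ≈ 0.78378)
k(T, L) = 0 (k(T, L) = -4 + 4 = 0)
t(x, I) = I²
O = 0 (O = 0*(29/37 - 17) = 0*(-600/37) = 0)
O/t(62, -74) = 0/((-74)²) = 0/5476 = 0*(1/5476) = 0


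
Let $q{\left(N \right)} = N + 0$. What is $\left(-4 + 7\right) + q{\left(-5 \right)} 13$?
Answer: $-62$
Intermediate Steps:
$q{\left(N \right)} = N$
$\left(-4 + 7\right) + q{\left(-5 \right)} 13 = \left(-4 + 7\right) - 65 = 3 - 65 = -62$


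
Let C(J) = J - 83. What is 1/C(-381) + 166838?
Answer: 77412831/464 ≈ 1.6684e+5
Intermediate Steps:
C(J) = -83 + J
1/C(-381) + 166838 = 1/(-83 - 381) + 166838 = 1/(-464) + 166838 = -1/464 + 166838 = 77412831/464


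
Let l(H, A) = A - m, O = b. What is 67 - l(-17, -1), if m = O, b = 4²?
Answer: 84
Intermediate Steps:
b = 16
O = 16
m = 16
l(H, A) = -16 + A (l(H, A) = A - 1*16 = A - 16 = -16 + A)
67 - l(-17, -1) = 67 - (-16 - 1) = 67 - 1*(-17) = 67 + 17 = 84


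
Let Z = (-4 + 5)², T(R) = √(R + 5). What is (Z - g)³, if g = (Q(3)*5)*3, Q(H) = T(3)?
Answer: 5401 - 54090*√2 ≈ -71094.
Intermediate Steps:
T(R) = √(5 + R)
Q(H) = 2*√2 (Q(H) = √(5 + 3) = √8 = 2*√2)
g = 30*√2 (g = ((2*√2)*5)*3 = (10*√2)*3 = 30*√2 ≈ 42.426)
Z = 1 (Z = 1² = 1)
(Z - g)³ = (1 - 30*√2)³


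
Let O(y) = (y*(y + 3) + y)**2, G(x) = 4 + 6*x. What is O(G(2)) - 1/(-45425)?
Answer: 4651520001/45425 ≈ 1.0240e+5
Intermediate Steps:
O(y) = (y + y*(3 + y))**2 (O(y) = (y*(3 + y) + y)**2 = (y + y*(3 + y))**2)
O(G(2)) - 1/(-45425) = (4 + 6*2)**2*(4 + (4 + 6*2))**2 - 1/(-45425) = (4 + 12)**2*(4 + (4 + 12))**2 - 1*(-1/45425) = 16**2*(4 + 16)**2 + 1/45425 = 256*20**2 + 1/45425 = 256*400 + 1/45425 = 102400 + 1/45425 = 4651520001/45425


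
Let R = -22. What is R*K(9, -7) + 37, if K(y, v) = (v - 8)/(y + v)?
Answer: 202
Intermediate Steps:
K(y, v) = (-8 + v)/(v + y)
R*K(9, -7) + 37 = -22*(-8 - 7)/(-7 + 9) + 37 = -22*(-15)/2 + 37 = -11*(-15) + 37 = -22*(-15/2) + 37 = 165 + 37 = 202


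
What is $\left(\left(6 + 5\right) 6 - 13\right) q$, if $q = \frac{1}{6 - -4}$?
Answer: $\frac{53}{10} \approx 5.3$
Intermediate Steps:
$q = \frac{1}{10}$ ($q = \frac{1}{6 + 4} = \frac{1}{10} \approx 0.1$)
$\left(\left(6 + 5\right) 6 - 13\right) q = \left(\left(6 + 5\right) 6 - 13\right) \frac{1}{10} = \left(11 \cdot 6 - 13\right) \frac{1}{10} = \left(66 - 13\right) \frac{1}{10} = 53 \cdot \frac{1}{10} = \frac{53}{10}$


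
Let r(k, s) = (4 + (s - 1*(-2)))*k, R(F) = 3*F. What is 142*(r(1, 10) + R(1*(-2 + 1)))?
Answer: 1846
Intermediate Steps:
r(k, s) = k*(6 + s) (r(k, s) = (4 + (s + 2))*k = (4 + (2 + s))*k = (6 + s)*k = k*(6 + s))
142*(r(1, 10) + R(1*(-2 + 1))) = 142*(1*(6 + 10) + 3*(1*(-2 + 1))) = 142*(1*16 + 3*(1*(-1))) = 142*(16 + 3*(-1)) = 142*(16 - 3) = 142*13 = 1846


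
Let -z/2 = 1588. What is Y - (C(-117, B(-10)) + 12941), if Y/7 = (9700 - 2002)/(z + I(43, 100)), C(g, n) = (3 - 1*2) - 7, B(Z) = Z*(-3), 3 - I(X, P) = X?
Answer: -6942141/536 ≈ -12952.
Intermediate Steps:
z = -3176 (z = -2*1588 = -3176)
I(X, P) = 3 - X
B(Z) = -3*Z
C(g, n) = -6 (C(g, n) = (3 - 2) - 7 = 1 - 7 = -6)
Y = -8981/536 (Y = 7*((9700 - 2002)/(-3176 + (3 - 1*43))) = 7*(7698/(-3176 + (3 - 43))) = 7*(7698/(-3176 - 40)) = 7*(7698/(-3216)) = 7*(7698*(-1/3216)) = 7*(-1283/536) = -8981/536 ≈ -16.756)
Y - (C(-117, B(-10)) + 12941) = -8981/536 - (-6 + 12941) = -8981/536 - 1*12935 = -8981/536 - 12935 = -6942141/536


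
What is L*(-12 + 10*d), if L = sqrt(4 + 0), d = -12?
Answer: -264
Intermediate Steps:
L = 2 (L = sqrt(4) = 2)
L*(-12 + 10*d) = 2*(-12 + 10*(-12)) = 2*(-12 - 120) = 2*(-132) = -264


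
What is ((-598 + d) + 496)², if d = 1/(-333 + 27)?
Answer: 974251369/93636 ≈ 10405.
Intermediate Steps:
d = -1/306 (d = 1/(-306) = -1/306 ≈ -0.0032680)
((-598 + d) + 496)² = ((-598 - 1/306) + 496)² = (-182989/306 + 496)² = (-31213/306)² = 974251369/93636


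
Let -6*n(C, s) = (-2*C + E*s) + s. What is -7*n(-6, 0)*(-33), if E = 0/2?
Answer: -462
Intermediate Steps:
E = 0 (E = 0*(½) = 0)
n(C, s) = -s/6 + C/3 (n(C, s) = -((-2*C + 0*s) + s)/6 = -((-2*C + 0) + s)/6 = -(-2*C + s)/6 = -(s - 2*C)/6 = -s/6 + C/3)
-7*n(-6, 0)*(-33) = -7*(-⅙*0 + (⅓)*(-6))*(-33) = -7*(0 - 2)*(-33) = -7*(-2)*(-33) = 14*(-33) = -462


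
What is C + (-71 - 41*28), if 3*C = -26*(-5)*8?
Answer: -2617/3 ≈ -872.33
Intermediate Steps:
C = 1040/3 (C = (-26*(-5)*8)/3 = (130*8)/3 = (⅓)*1040 = 1040/3 ≈ 346.67)
C + (-71 - 41*28) = 1040/3 + (-71 - 41*28) = 1040/3 + (-71 - 1148) = 1040/3 - 1219 = -2617/3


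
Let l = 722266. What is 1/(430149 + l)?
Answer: 1/1152415 ≈ 8.6774e-7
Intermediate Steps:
1/(430149 + l) = 1/(430149 + 722266) = 1/1152415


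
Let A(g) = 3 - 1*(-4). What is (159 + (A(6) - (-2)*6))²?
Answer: 31684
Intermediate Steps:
A(g) = 7 (A(g) = 3 + 4 = 7)
(159 + (A(6) - (-2)*6))² = (159 + (7 - (-2)*6))² = (159 + (7 - 1*(-12)))² = (159 + (7 + 12))² = (159 + 19)² = 178² = 31684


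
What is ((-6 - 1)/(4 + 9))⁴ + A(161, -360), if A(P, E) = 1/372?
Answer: 921733/10624692 ≈ 0.086754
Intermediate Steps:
A(P, E) = 1/372
((-6 - 1)/(4 + 9))⁴ + A(161, -360) = ((-6 - 1)/(4 + 9))⁴ + 1/372 = (-7/13)⁴ + 1/372 = 2401/28561 + 1/372 = 921733/10624692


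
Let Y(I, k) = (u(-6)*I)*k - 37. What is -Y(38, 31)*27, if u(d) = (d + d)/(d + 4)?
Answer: -189837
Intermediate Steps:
u(d) = 2*d/(4 + d) (u(d) = (2*d)/(4 + d) = 2*d/(4 + d))
Y(I, k) = -37 + 6*I*k (Y(I, k) = ((2*(-6)/(4 - 6))*I)*k - 37 = ((2*(-6)/(-2))*I)*k - 37 = ((2*(-6)*(-1/2))*I)*k - 37 = (6*I)*k - 37 = 6*I*k - 37 = -37 + 6*I*k)
-Y(38, 31)*27 = -(-37 + 6*38*31)*27 = -(-37 + 7068)*27 = -7031*27 = -1*189837 = -189837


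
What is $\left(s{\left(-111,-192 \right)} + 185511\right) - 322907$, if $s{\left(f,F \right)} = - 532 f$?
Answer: $-78344$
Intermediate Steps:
$\left(s{\left(-111,-192 \right)} + 185511\right) - 322907 = \left(\left(-532\right) \left(-111\right) + 185511\right) - 322907 = \left(59052 + 185511\right) - 322907 = 244563 - 322907 = -78344$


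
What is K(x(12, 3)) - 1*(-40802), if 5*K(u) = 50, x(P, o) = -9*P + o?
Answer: 40812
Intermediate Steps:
x(P, o) = o - 9*P
K(u) = 10 (K(u) = (1/5)*50 = 10)
K(x(12, 3)) - 1*(-40802) = 10 - 1*(-40802) = 10 + 40802 = 40812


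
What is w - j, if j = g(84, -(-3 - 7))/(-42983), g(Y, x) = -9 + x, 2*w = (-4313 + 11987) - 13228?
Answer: -119363790/42983 ≈ -2777.0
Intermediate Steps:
w = -2777 (w = ((-4313 + 11987) - 13228)/2 = (7674 - 13228)/2 = (½)*(-5554) = -2777)
j = -1/42983 (j = (-9 - (-3 - 7))/(-42983) = (-9 - 1*(-10))*(-1/42983) = (-9 + 10)*(-1/42983) = 1*(-1/42983) = -1/42983 ≈ -2.3265e-5)
w - j = -2777 - 1*(-1/42983) = -2777 + 1/42983 = -119363790/42983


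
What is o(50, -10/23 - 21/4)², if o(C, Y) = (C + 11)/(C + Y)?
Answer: 31494544/16621929 ≈ 1.8948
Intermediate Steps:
o(C, Y) = (11 + C)/(C + Y)
o(50, -10/23 - 21/4)² = ((11 + 50)/(50 + (-10/23 - 21/4)))² = (61/(50 + (-10*1/23 - 21*¼)))² = (61/(50 + (-10/23 - 21/4)))² = (61/(50 - 523/92))² = (61/(4077/92))² = ((92/4077)*61)² = (5612/4077)² = 31494544/16621929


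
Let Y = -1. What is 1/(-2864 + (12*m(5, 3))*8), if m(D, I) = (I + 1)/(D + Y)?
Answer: -1/2768 ≈ -0.00036127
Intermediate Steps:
m(D, I) = (1 + I)/(-1 + D) (m(D, I) = (I + 1)/(D - 1) = (1 + I)/(-1 + D))
1/(-2864 + (12*m(5, 3))*8) = 1/(-2864 + (12*((1 + 3)/(-1 + 5)))*8) = 1/(-2864 + (12*(4/4))*8) = 1/(-2864 + (12*((¼)*4))*8) = 1/(-2864 + (12*1)*8) = 1/(-2864 + 12*8) = 1/(-2864 + 96) = 1/(-2768) = -1/2768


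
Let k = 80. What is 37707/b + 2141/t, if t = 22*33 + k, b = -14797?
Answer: 1288535/11926382 ≈ 0.10804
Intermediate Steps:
t = 806 (t = 22*33 + 80 = 726 + 80 = 806)
37707/b + 2141/t = 37707/(-14797) + 2141/806 = 37707*(-1/14797) + 2141*(1/806) = -37707/14797 + 2141/806 = 1288535/11926382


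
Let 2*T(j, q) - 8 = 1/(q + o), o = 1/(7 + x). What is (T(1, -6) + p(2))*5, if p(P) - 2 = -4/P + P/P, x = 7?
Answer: 2040/83 ≈ 24.578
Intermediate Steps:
p(P) = 3 - 4/P (p(P) = 2 + (-4/P + P/P) = 2 + (-4/P + 1) = 2 + (1 - 4/P) = 3 - 4/P)
o = 1/14 (o = 1/(7 + 7) = 1/14 ≈ 0.071429)
T(j, q) = 4 + 1/(2*(1/14 + q)) (T(j, q) = 4 + 1/(2*(q + 1/14)) = 4 + 1/(2*(1/14 + q)))
(T(1, -6) + p(2))*5 = ((11 + 56*(-6))/(1 + 14*(-6)) + (3 - 4/2))*5 = ((11 - 336)/(1 - 84) + (3 - 4*½))*5 = (-325/(-83) + (3 - 2))*5 = (-1/83*(-325) + 1)*5 = (325/83 + 1)*5 = (408/83)*5 = 2040/83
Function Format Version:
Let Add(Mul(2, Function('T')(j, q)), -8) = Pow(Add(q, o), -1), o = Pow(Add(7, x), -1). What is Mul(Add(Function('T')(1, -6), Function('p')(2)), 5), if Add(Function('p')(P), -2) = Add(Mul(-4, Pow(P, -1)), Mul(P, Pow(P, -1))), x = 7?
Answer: Rational(2040, 83) ≈ 24.578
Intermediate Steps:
Function('p')(P) = Add(3, Mul(-4, Pow(P, -1))) (Function('p')(P) = Add(2, Add(Mul(-4, Pow(P, -1)), Mul(P, Pow(P, -1)))) = Add(2, Add(Mul(-4, Pow(P, -1)), 1)) = Add(2, Add(1, Mul(-4, Pow(P, -1)))) = Add(3, Mul(-4, Pow(P, -1))))
o = Rational(1, 14) (o = Pow(Add(7, 7), -1) = Pow(14, -1) = Rational(1, 14) ≈ 0.071429)
Function('T')(j, q) = Add(4, Mul(Rational(1, 2), Pow(Add(Rational(1, 14), q), -1))) (Function('T')(j, q) = Add(4, Mul(Rational(1, 2), Pow(Add(q, Rational(1, 14)), -1))) = Add(4, Mul(Rational(1, 2), Pow(Add(Rational(1, 14), q), -1))))
Mul(Add(Function('T')(1, -6), Function('p')(2)), 5) = Mul(Add(Mul(Pow(Add(1, Mul(14, -6)), -1), Add(11, Mul(56, -6))), Add(3, Mul(-4, Pow(2, -1)))), 5) = Mul(Add(Mul(Pow(Add(1, -84), -1), Add(11, -336)), Add(3, Mul(-4, Rational(1, 2)))), 5) = Mul(Add(Mul(Pow(-83, -1), -325), Add(3, -2)), 5) = Mul(Add(Mul(Rational(-1, 83), -325), 1), 5) = Mul(Add(Rational(325, 83), 1), 5) = Mul(Rational(408, 83), 5) = Rational(2040, 83)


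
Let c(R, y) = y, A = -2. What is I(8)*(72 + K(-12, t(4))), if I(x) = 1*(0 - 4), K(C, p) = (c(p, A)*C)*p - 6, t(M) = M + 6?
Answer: -1224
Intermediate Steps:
t(M) = 6 + M
K(C, p) = -6 - 2*C*p (K(C, p) = (-2*C)*p - 6 = -2*C*p - 6 = -6 - 2*C*p)
I(x) = -4 (I(x) = 1*(-4) = -4)
I(8)*(72 + K(-12, t(4))) = -4*(72 + (-6 - 2*(-12)*(6 + 4))) = -4*(72 + (-6 - 2*(-12)*10)) = -4*(72 + (-6 + 240)) = -4*(72 + 234) = -4*306 = -1224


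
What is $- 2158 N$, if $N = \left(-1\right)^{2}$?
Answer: $-2158$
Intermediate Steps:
$N = 1$
$- 2158 N = \left(-2158\right) 1 = -2158$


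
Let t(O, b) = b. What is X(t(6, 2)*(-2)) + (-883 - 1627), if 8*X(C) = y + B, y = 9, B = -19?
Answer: -10045/4 ≈ -2511.3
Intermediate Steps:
X(C) = -5/4 (X(C) = (9 - 19)/8 = (⅛)*(-10) = -5/4)
X(t(6, 2)*(-2)) + (-883 - 1627) = -5/4 + (-883 - 1627) = -5/4 - 2510 = -10045/4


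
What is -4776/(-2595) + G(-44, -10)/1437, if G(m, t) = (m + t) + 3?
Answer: 747863/414335 ≈ 1.8050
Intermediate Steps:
G(m, t) = 3 + m + t
-4776/(-2595) + G(-44, -10)/1437 = -4776/(-2595) + (3 - 44 - 10)/1437 = -4776*(-1/2595) - 51*1/1437 = 1592/865 - 17/479 = 747863/414335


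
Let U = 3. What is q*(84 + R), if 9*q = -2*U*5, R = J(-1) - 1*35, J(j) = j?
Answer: -160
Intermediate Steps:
R = -36 (R = -1 - 1*35 = -1 - 35 = -36)
q = -10/3 (q = (-2*3*5)/9 = (-6*5)/9 = (⅑)*(-30) = -10/3 ≈ -3.3333)
q*(84 + R) = -10*(84 - 36)/3 = -10/3*48 = -160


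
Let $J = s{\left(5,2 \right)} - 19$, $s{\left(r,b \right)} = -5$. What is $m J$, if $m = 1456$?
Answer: $-34944$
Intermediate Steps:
$J = -24$ ($J = -5 - 19 = -24$)
$m J = 1456 \left(-24\right) = -34944$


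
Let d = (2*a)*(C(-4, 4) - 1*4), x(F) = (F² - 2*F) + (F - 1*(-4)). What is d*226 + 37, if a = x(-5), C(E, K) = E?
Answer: -122907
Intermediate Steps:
x(F) = 4 + F² - F (x(F) = (F² - 2*F) + (F + 4) = (F² - 2*F) + (4 + F) = 4 + F² - F)
a = 34 (a = 4 + (-5)² - 1*(-5) = 4 + 25 + 5 = 34)
d = -544 (d = (2*34)*(-4 - 1*4) = 68*(-4 - 4) = 68*(-8) = -544)
d*226 + 37 = -544*226 + 37 = -122944 + 37 = -122907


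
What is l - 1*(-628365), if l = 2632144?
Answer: 3260509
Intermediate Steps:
l - 1*(-628365) = 2632144 - 1*(-628365) = 2632144 + 628365 = 3260509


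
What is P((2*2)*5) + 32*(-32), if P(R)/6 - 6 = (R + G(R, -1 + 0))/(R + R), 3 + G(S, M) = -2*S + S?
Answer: -19769/20 ≈ -988.45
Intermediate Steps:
G(S, M) = -3 - S (G(S, M) = -3 + (-2*S + S) = -3 - S)
P(R) = 36 - 9/R (P(R) = 36 + 6*((R + (-3 - R))/(R + R)) = 36 + 6*(-3*1/(2*R)) = 36 + 6*(-3/(2*R)) = 36 - 9/R)
P((2*2)*5) + 32*(-32) = (36 - 9/((2*2)*5)) + 32*(-32) = (36 - 9/(4*5)) - 1024 = (36 - 9/20) - 1024 = 711/20 - 1024 = -19769/20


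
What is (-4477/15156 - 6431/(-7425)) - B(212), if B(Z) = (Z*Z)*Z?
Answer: -119136846937321/12503700 ≈ -9.5281e+6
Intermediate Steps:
B(Z) = Z**3 (B(Z) = Z**2*Z = Z**3)
(-4477/15156 - 6431/(-7425)) - B(212) = (-4477/15156 - 6431/(-7425)) - 1*212**3 = (-4477*1/15156 - 6431*(-1/7425)) - 1*9528128 = (-4477/15156 + 6431/7425) - 9528128 = 7136279/12503700 - 9528128 = -119136846937321/12503700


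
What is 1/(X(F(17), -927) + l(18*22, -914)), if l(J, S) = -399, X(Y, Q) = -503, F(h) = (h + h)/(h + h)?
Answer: -1/902 ≈ -0.0011086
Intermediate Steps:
F(h) = 1 (F(h) = (2*h)/((2*h)) = (2*h)*(1/(2*h)) = 1)
1/(X(F(17), -927) + l(18*22, -914)) = 1/(-503 - 399) = 1/(-902) = -1/902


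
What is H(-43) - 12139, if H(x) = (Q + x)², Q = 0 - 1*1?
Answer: -10203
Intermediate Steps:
Q = -1 (Q = 0 - 1 = -1)
H(x) = (-1 + x)²
H(-43) - 12139 = (-1 - 43)² - 12139 = (-44)² - 12139 = 1936 - 12139 = -10203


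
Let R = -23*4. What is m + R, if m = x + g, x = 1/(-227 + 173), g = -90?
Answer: -9829/54 ≈ -182.02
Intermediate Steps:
x = -1/54 (x = 1/(-54) = -1/54 ≈ -0.018519)
m = -4861/54 (m = -1/54 - 90 = -4861/54 ≈ -90.019)
R = -92
m + R = -4861/54 - 92 = -9829/54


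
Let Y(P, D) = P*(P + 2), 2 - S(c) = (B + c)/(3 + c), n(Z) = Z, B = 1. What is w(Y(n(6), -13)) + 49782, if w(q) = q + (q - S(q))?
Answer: 2543725/51 ≈ 49877.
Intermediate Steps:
S(c) = 2 - (1 + c)/(3 + c)
Y(P, D) = P*(2 + P)
w(q) = 2*q - (5 + q)/(3 + q) (w(q) = q + (q - (5 + q)/(3 + q)) = 2*q - (5 + q)/(3 + q))
w(Y(n(6), -13)) + 49782 = (-5 - 6*(2 + 6) + 2*(6*(2 + 6))*(3 + 6*(2 + 6)))/(3 + 6*(2 + 6)) + 49782 = (-5 - 6*8 + 2*(6*8)*(3 + 6*8))/(3 + 6*8) + 49782 = (-5 - 1*48 + 2*48*(3 + 48))/(3 + 48) + 49782 = (-5 - 48 + 2*48*51)/51 + 49782 = (-5 - 48 + 4896)/51 + 49782 = (1/51)*4843 + 49782 = 4843/51 + 49782 = 2543725/51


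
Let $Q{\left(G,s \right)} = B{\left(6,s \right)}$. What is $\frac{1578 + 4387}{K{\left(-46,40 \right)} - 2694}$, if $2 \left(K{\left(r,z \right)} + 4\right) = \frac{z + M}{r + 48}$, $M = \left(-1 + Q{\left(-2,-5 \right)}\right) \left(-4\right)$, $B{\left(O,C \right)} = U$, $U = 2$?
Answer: $- \frac{5965}{2689} \approx -2.2183$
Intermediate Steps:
$B{\left(O,C \right)} = 2$
$Q{\left(G,s \right)} = 2$
$M = -4$ ($M = \left(-1 + 2\right) \left(-4\right) = 1 \left(-4\right) = -4$)
$K{\left(r,z \right)} = -4 + \frac{-4 + z}{2 \left(48 + r\right)}$ ($K{\left(r,z \right)} = -4 + \frac{\left(z - 4\right) \frac{1}{r + 48}}{2} = -4 + \frac{\left(-4 + z\right) \frac{1}{48 + r}}{2} = -4 + \frac{\frac{1}{48 + r} \left(-4 + z\right)}{2} = -4 + \frac{-4 + z}{2 \left(48 + r\right)}$)
$\frac{1578 + 4387}{K{\left(-46,40 \right)} - 2694} = \frac{1578 + 4387}{\frac{-388 + 40 - -368}{2 \left(48 - 46\right)} - 2694} = \frac{5965}{\frac{-388 + 40 + 368}{2 \cdot 2} - 2694} = \frac{5965}{\frac{1}{2} \cdot \frac{1}{2} \cdot 20 - 2694} = \frac{5965}{5 - 2694} = \frac{5965}{-2689} = 5965 \left(- \frac{1}{2689}\right) = - \frac{5965}{2689}$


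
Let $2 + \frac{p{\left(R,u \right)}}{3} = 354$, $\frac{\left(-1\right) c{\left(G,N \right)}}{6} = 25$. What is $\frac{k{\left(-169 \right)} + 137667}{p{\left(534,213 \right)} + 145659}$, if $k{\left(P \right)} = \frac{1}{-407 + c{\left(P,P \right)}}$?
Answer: $\frac{76680518}{81720255} \approx 0.93833$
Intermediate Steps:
$c{\left(G,N \right)} = -150$ ($c{\left(G,N \right)} = \left(-6\right) 25 = -150$)
$p{\left(R,u \right)} = 1056$ ($p{\left(R,u \right)} = -6 + 3 \cdot 354 = -6 + 1062 = 1056$)
$k{\left(P \right)} = - \frac{1}{557}$ ($k{\left(P \right)} = \frac{1}{-407 - 150} = \frac{1}{-557} = - \frac{1}{557}$)
$\frac{k{\left(-169 \right)} + 137667}{p{\left(534,213 \right)} + 145659} = \frac{- \frac{1}{557} + 137667}{1056 + 145659} = \frac{76680518}{557 \cdot 146715} = \frac{76680518}{557} \cdot \frac{1}{146715} = \frac{76680518}{81720255}$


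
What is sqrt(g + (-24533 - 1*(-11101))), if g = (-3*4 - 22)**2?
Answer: 6*I*sqrt(341) ≈ 110.8*I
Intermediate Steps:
g = 1156 (g = (-12 - 22)**2 = (-34)**2 = 1156)
sqrt(g + (-24533 - 1*(-11101))) = sqrt(1156 + (-24533 - 1*(-11101))) = sqrt(1156 + (-24533 + 11101)) = sqrt(1156 - 13432) = sqrt(-12276) = 6*I*sqrt(341)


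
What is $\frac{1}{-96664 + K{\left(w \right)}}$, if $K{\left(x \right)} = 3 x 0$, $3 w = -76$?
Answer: $- \frac{1}{96664} \approx -1.0345 \cdot 10^{-5}$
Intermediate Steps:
$w = - \frac{76}{3}$ ($w = \frac{1}{3} \left(-76\right) = - \frac{76}{3} \approx -25.333$)
$K{\left(x \right)} = 0$
$\frac{1}{-96664 + K{\left(w \right)}} = \frac{1}{-96664 + 0} = \frac{1}{-96664} = - \frac{1}{96664}$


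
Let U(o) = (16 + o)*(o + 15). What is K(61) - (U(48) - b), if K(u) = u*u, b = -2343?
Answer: -2654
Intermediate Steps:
U(o) = (15 + o)*(16 + o) (U(o) = (16 + o)*(15 + o) = (15 + o)*(16 + o))
K(u) = u**2
K(61) - (U(48) - b) = 61**2 - ((240 + 48**2 + 31*48) - 1*(-2343)) = 3721 - ((240 + 2304 + 1488) + 2343) = 3721 - (4032 + 2343) = 3721 - 1*6375 = 3721 - 6375 = -2654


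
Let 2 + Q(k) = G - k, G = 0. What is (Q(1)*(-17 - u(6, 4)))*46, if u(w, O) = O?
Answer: 2898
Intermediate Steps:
Q(k) = -2 - k (Q(k) = -2 + (0 - k) = -2 - k)
(Q(1)*(-17 - u(6, 4)))*46 = ((-2 - 1*1)*(-17 - 1*4))*46 = ((-2 - 1)*(-17 - 4))*46 = -3*(-21)*46 = 63*46 = 2898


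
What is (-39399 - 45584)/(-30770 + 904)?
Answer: 84983/29866 ≈ 2.8455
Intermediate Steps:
(-39399 - 45584)/(-30770 + 904) = -84983/(-29866) = -84983*(-1/29866) = 84983/29866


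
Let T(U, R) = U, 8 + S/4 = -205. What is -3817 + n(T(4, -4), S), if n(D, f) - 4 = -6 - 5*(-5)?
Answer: -3794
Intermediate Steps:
S = -852 (S = -32 + 4*(-205) = -32 - 820 = -852)
n(D, f) = 23 (n(D, f) = 4 + (-6 - 5*(-5)) = 4 + (-6 + 25) = 4 + 19 = 23)
-3817 + n(T(4, -4), S) = -3817 + 23 = -3794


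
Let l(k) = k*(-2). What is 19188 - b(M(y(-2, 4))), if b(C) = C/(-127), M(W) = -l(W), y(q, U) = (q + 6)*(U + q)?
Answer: 2436892/127 ≈ 19188.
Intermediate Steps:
l(k) = -2*k
y(q, U) = (6 + q)*(U + q)
M(W) = 2*W (M(W) = -(-2)*W = 2*W)
b(C) = -C/127 (b(C) = C*(-1/127) = -C/127)
19188 - b(M(y(-2, 4))) = 19188 - (-1)*2*((-2)**2 + 6*4 + 6*(-2) + 4*(-2))/127 = 19188 - (-1)*2*(4 + 24 - 12 - 8)/127 = 19188 - (-1)*2*8/127 = 19188 - (-1)*16/127 = 19188 - 1*(-16/127) = 19188 + 16/127 = 2436892/127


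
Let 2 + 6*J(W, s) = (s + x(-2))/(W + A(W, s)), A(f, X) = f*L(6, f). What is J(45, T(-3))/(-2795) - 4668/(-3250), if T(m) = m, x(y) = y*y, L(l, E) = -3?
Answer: 10840001/7546500 ≈ 1.4364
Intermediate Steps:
A(f, X) = -3*f (A(f, X) = f*(-3) = -3*f)
x(y) = y²
J(W, s) = -⅓ - (4 + s)/(12*W) (J(W, s) = -⅓ + ((s + (-2)²)/(W - 3*W))/6 = -⅓ + ((s + 4)/((-2*W)))/6 = -⅓ + ((4 + s)*(-1/(2*W)))/6 = -⅓ + (-(4 + s)/(2*W))/6 = -⅓ - (4 + s)/(12*W))
J(45, T(-3))/(-2795) - 4668/(-3250) = ((1/12)*(-4 - 1*(-3) - 4*45)/45)/(-2795) - 4668/(-3250) = ((1/12)*(1/45)*(-4 + 3 - 180))*(-1/2795) - 4668*(-1/3250) = ((1/12)*(1/45)*(-181))*(-1/2795) + 2334/1625 = -181/540*(-1/2795) + 2334/1625 = 181/1509300 + 2334/1625 = 10840001/7546500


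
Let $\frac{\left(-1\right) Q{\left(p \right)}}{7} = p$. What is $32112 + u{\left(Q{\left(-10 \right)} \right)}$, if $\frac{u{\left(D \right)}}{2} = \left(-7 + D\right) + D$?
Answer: $32378$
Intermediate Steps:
$Q{\left(p \right)} = - 7 p$
$u{\left(D \right)} = -14 + 4 D$ ($u{\left(D \right)} = 2 \left(\left(-7 + D\right) + D\right) = 2 \left(-7 + 2 D\right) = -14 + 4 D$)
$32112 + u{\left(Q{\left(-10 \right)} \right)} = 32112 - \left(14 - 4 \left(\left(-7\right) \left(-10\right)\right)\right) = 32112 + \left(-14 + 4 \cdot 70\right) = 32112 + \left(-14 + 280\right) = 32112 + 266 = 32378$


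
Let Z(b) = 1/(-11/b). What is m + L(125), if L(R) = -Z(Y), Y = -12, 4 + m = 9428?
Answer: 103652/11 ≈ 9422.9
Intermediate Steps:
m = 9424 (m = -4 + 9428 = 9424)
Z(b) = -b/11
L(R) = -12/11 (L(R) = -(-1)*(-12)/11 = -1*12/11 = -12/11)
m + L(125) = 9424 - 12/11 = 103652/11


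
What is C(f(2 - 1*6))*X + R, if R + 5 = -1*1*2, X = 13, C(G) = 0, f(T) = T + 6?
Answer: -7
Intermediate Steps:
f(T) = 6 + T
R = -7 (R = -5 - 1*1*2 = -5 - 1*2 = -5 - 2 = -7)
C(f(2 - 1*6))*X + R = 0*13 - 7 = 0 - 7 = -7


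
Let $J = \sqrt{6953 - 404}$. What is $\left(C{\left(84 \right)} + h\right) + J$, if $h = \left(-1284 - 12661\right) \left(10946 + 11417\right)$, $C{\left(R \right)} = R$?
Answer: $-311851951 + \sqrt{6549} \approx -3.1185 \cdot 10^{8}$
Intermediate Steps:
$h = -311852035$ ($h = \left(-13945\right) 22363 = -311852035$)
$J = \sqrt{6549} \approx 80.926$
$\left(C{\left(84 \right)} + h\right) + J = \left(84 - 311852035\right) + \sqrt{6549} = -311851951 + \sqrt{6549}$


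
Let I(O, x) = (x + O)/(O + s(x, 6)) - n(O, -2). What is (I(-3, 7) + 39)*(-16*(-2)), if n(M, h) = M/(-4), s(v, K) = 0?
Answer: 3544/3 ≈ 1181.3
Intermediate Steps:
n(M, h) = -M/4 (n(M, h) = M*(-1/4) = -M/4)
I(O, x) = O/4 + (O + x)/O (I(O, x) = (x + O)/(O + 0) - (-1)*O/4 = (O + x)/O + O/4 = O/4 + (O + x)/O)
(I(-3, 7) + 39)*(-16*(-2)) = ((1 + (1/4)*(-3) + 7/(-3)) + 39)*(-16*(-2)) = ((1 - 3/4 + 7*(-1/3)) + 39)*32 = ((1 - 3/4 - 7/3) + 39)*32 = (-25/12 + 39)*32 = (443/12)*32 = 3544/3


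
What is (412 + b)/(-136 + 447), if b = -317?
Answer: 95/311 ≈ 0.30547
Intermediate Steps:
(412 + b)/(-136 + 447) = (412 - 317)/(-136 + 447) = 95/311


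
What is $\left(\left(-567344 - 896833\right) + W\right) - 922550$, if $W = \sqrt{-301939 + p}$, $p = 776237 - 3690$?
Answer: $-2386727 + 4 \sqrt{29413} \approx -2.386 \cdot 10^{6}$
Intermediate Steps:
$p = 772547$
$W = 4 \sqrt{29413}$ ($W = \sqrt{-301939 + 772547} = \sqrt{470608} = 4 \sqrt{29413} \approx 686.01$)
$\left(\left(-567344 - 896833\right) + W\right) - 922550 = \left(\left(-567344 - 896833\right) + 4 \sqrt{29413}\right) - 922550 = \left(-1464177 + 4 \sqrt{29413}\right) - 922550 = -2386727 + 4 \sqrt{29413}$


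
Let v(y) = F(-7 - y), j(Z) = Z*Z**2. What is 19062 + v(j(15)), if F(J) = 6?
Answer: 19068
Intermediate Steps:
j(Z) = Z**3
v(y) = 6
19062 + v(j(15)) = 19062 + 6 = 19068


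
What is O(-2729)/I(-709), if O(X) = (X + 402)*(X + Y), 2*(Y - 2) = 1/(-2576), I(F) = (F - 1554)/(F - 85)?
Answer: 12979199659595/5829488 ≈ 2.2265e+6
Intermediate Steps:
I(F) = (-1554 + F)/(-85 + F)
Y = 10303/5152 (Y = 2 + (½)/(-2576) = 2 + (½)*(-1/2576) = 2 - 1/5152 = 10303/5152 ≈ 1.9998)
O(X) = (402 + X)*(10303/5152 + X) (O(X) = (X + 402)*(X + 10303/5152) = (402 + X)*(10303/5152 + X))
O(-2729)/I(-709) = (2070903/2576 + (-2729)² + (2081407/5152)*(-2729))/(((-1554 - 709)/(-85 - 709))) = (2070903/2576 + 7447441 - 5680159703/5152)/((-2263/(-794))) = 32693198135/(5152*((-1/794*(-2263)))) = 32693198135/(5152*(2263/794)) = (32693198135/5152)*(794/2263) = 12979199659595/5829488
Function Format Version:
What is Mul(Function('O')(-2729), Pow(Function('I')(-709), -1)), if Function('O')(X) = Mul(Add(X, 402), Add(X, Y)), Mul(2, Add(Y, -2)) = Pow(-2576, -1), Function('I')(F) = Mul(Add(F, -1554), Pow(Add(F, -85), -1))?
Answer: Rational(12979199659595, 5829488) ≈ 2.2265e+6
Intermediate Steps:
Function('I')(F) = Mul(Pow(Add(-85, F), -1), Add(-1554, F)) (Function('I')(F) = Mul(Add(-1554, F), Pow(Add(-85, F), -1)) = Mul(Pow(Add(-85, F), -1), Add(-1554, F)))
Y = Rational(10303, 5152) (Y = Add(2, Mul(Rational(1, 2), Pow(-2576, -1))) = Add(2, Mul(Rational(1, 2), Rational(-1, 2576))) = Add(2, Rational(-1, 5152)) = Rational(10303, 5152) ≈ 1.9998)
Function('O')(X) = Mul(Add(402, X), Add(Rational(10303, 5152), X)) (Function('O')(X) = Mul(Add(X, 402), Add(X, Rational(10303, 5152))) = Mul(Add(402, X), Add(Rational(10303, 5152), X)))
Mul(Function('O')(-2729), Pow(Function('I')(-709), -1)) = Mul(Add(Rational(2070903, 2576), Pow(-2729, 2), Mul(Rational(2081407, 5152), -2729)), Pow(Mul(Pow(Add(-85, -709), -1), Add(-1554, -709)), -1)) = Mul(Add(Rational(2070903, 2576), 7447441, Rational(-5680159703, 5152)), Pow(Mul(Pow(-794, -1), -2263), -1)) = Mul(Rational(32693198135, 5152), Pow(Mul(Rational(-1, 794), -2263), -1)) = Mul(Rational(32693198135, 5152), Pow(Rational(2263, 794), -1)) = Mul(Rational(32693198135, 5152), Rational(794, 2263)) = Rational(12979199659595, 5829488)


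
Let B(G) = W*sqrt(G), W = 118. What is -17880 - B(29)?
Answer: -17880 - 118*sqrt(29) ≈ -18515.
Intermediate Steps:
B(G) = 118*sqrt(G)
-17880 - B(29) = -17880 - 118*sqrt(29)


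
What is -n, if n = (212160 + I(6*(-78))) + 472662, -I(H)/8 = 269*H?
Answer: -1691958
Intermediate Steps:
I(H) = -2152*H
n = 1691958 (n = (212160 - 12912*(-78)) + 472662 = (212160 - 2152*(-468)) + 472662 = (212160 + 1007136) + 472662 = 1219296 + 472662 = 1691958)
-n = -1*1691958 = -1691958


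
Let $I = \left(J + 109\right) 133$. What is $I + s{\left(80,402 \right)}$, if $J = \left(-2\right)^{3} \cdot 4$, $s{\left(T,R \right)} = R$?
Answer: $10643$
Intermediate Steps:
$J = -32$ ($J = \left(-8\right) 4 = -32$)
$I = 10241$ ($I = \left(-32 + 109\right) 133 = 77 \cdot 133 = 10241$)
$I + s{\left(80,402 \right)} = 10241 + 402 = 10643$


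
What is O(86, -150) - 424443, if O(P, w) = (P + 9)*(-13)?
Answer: -425678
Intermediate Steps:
O(P, w) = -117 - 13*P (O(P, w) = (9 + P)*(-13) = -117 - 13*P)
O(86, -150) - 424443 = (-117 - 13*86) - 424443 = (-117 - 1118) - 424443 = -1235 - 424443 = -425678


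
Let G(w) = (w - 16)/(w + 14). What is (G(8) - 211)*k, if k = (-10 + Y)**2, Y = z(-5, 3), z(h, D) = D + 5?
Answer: -9300/11 ≈ -845.45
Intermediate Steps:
z(h, D) = 5 + D
Y = 8 (Y = 5 + 3 = 8)
G(w) = (-16 + w)/(14 + w)
k = 4 (k = (-10 + 8)**2 = (-2)**2 = 4)
(G(8) - 211)*k = ((-16 + 8)/(14 + 8) - 211)*4 = (-8/22 - 211)*4 = ((1/22)*(-8) - 211)*4 = (-4/11 - 211)*4 = -2325/11*4 = -9300/11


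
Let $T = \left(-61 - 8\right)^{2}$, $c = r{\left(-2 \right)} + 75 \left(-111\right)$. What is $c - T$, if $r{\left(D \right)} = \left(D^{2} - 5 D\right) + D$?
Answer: $-13074$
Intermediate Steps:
$r{\left(D \right)} = D^{2} - 4 D$
$c = -8313$ ($c = - 2 \left(-4 - 2\right) + 75 \left(-111\right) = \left(-2\right) \left(-6\right) - 8325 = 12 - 8325 = -8313$)
$T = 4761$ ($T = \left(-69\right)^{2} = 4761$)
$c - T = -8313 - 4761 = -13074$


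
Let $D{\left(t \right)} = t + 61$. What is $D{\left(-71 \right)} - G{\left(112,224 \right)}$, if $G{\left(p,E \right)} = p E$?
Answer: $-25098$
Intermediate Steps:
$G{\left(p,E \right)} = E p$
$D{\left(t \right)} = 61 + t$
$D{\left(-71 \right)} - G{\left(112,224 \right)} = \left(61 - 71\right) - 224 \cdot 112 = -10 - 25088 = -25098$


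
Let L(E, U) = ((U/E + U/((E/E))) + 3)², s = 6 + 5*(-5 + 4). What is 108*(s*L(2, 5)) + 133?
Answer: 12040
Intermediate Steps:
s = 1 (s = 6 + 5*(-1) = 6 - 5 = 1)
L(E, U) = (3 + U + U/E)² (L(E, U) = ((U/E + U/1) + 3)² = ((U/E + U*1) + 3)² = ((U/E + U) + 3)² = ((U + U/E) + 3)² = (3 + U + U/E)²)
108*(s*L(2, 5)) + 133 = 108*(1*((5 + 3*2 + 2*5)²/2²)) + 133 = 108*(1*((5 + 6 + 10)²/4)) + 133 = 108*(1*((¼)*21²)) + 133 = 108*(1*((¼)*441)) + 133 = 108*(1*(441/4)) + 133 = 108*(441/4) + 133 = 11907 + 133 = 12040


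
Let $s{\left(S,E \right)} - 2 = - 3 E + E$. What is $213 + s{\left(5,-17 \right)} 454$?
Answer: $16557$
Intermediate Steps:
$s{\left(S,E \right)} = 2 - 2 E$ ($s{\left(S,E \right)} = 2 + \left(- 3 E + E\right) = 2 - 2 E$)
$213 + s{\left(5,-17 \right)} 454 = 213 + \left(2 - -34\right) 454 = 213 + \left(2 + 34\right) 454 = 213 + 36 \cdot 454 = 213 + 16344 = 16557$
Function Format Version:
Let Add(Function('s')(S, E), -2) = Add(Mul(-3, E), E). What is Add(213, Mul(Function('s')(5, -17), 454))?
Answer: 16557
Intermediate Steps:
Function('s')(S, E) = Add(2, Mul(-2, E)) (Function('s')(S, E) = Add(2, Add(Mul(-3, E), E)) = Add(2, Mul(-2, E)))
Add(213, Mul(Function('s')(5, -17), 454)) = Add(213, Mul(Add(2, Mul(-2, -17)), 454)) = Add(213, Mul(Add(2, 34), 454)) = Add(213, Mul(36, 454)) = Add(213, 16344) = 16557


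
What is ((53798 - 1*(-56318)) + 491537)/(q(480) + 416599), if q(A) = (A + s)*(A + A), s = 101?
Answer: 601653/974359 ≈ 0.61749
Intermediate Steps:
q(A) = 2*A*(101 + A) (q(A) = (A + 101)*(A + A) = (101 + A)*(2*A) = 2*A*(101 + A))
((53798 - 1*(-56318)) + 491537)/(q(480) + 416599) = ((53798 - 1*(-56318)) + 491537)/(2*480*(101 + 480) + 416599) = ((53798 + 56318) + 491537)/(2*480*581 + 416599) = (110116 + 491537)/(557760 + 416599) = 601653/974359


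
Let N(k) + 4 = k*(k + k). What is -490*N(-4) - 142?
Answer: -13862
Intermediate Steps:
N(k) = -4 + 2*k**2 (N(k) = -4 + k*(k + k) = -4 + k*(2*k) = -4 + 2*k**2)
-490*N(-4) - 142 = -490*(-4 + 2*(-4)**2) - 142 = -490*(-4 + 2*16) - 142 = -490*(-4 + 32) - 142 = -490*28 - 142 = -13720 - 142 = -13862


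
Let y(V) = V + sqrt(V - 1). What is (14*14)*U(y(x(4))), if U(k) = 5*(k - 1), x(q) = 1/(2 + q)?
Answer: -2450/3 + 490*I*sqrt(30)/3 ≈ -816.67 + 894.61*I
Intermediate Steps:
y(V) = V + sqrt(-1 + V)
U(k) = -5 + 5*k (U(k) = 5*(-1 + k) = -5 + 5*k)
(14*14)*U(y(x(4))) = (14*14)*(-5 + 5*(1/(2 + 4) + sqrt(-1 + 1/(2 + 4)))) = 196*(-5 + 5*(1/6 + sqrt(-1 + 1/6))) = 196*(-5 + 5*(1/6 + sqrt(-5/6))) = 196*(-5 + 5*(1/6 + I*sqrt(30)/6)) = 196*(-5 + (5/6 + 5*I*sqrt(30)/6)) = 196*(-25/6 + 5*I*sqrt(30)/6) = -2450/3 + 490*I*sqrt(30)/3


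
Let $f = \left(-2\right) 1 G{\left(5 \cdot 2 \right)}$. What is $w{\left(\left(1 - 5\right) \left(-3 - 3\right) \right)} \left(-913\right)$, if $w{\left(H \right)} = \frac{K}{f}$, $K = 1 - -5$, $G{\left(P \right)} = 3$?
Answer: $913$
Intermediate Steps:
$f = -6$ ($f = \left(-2\right) 1 \cdot 3 = \left(-2\right) 3 = -6$)
$K = 6$ ($K = 1 + 5 = 6$)
$w{\left(H \right)} = -1$ ($w{\left(H \right)} = \frac{6}{-6} = 6 \left(- \frac{1}{6}\right) = -1$)
$w{\left(\left(1 - 5\right) \left(-3 - 3\right) \right)} \left(-913\right) = \left(-1\right) \left(-913\right) = 913$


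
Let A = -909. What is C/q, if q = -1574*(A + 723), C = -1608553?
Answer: -1608553/292764 ≈ -5.4944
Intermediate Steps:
q = 292764 (q = -1574*(-909 + 723) = -1574*(-186) = 292764)
C/q = -1608553/292764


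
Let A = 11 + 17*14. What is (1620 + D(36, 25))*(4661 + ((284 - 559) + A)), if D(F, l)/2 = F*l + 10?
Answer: 15944400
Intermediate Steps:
A = 249 (A = 11 + 238 = 249)
D(F, l) = 20 + 2*F*l (D(F, l) = 2*(F*l + 10) = 2*(10 + F*l) = 20 + 2*F*l)
(1620 + D(36, 25))*(4661 + ((284 - 559) + A)) = (1620 + (20 + 2*36*25))*(4661 + ((284 - 559) + 249)) = (1620 + (20 + 1800))*(4661 + (-275 + 249)) = (1620 + 1820)*(4661 - 26) = 3440*4635 = 15944400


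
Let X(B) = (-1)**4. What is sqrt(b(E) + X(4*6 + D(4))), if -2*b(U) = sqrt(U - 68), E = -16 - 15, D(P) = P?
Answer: sqrt(4 - 6*I*sqrt(11))/2 ≈ 1.7428 - 1.4273*I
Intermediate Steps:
X(B) = 1
E = -31
b(U) = -sqrt(-68 + U)/2 (b(U) = -sqrt(U - 68)/2 = -sqrt(-68 + U)/2)
sqrt(b(E) + X(4*6 + D(4))) = sqrt(-sqrt(-68 - 31)/2 + 1) = sqrt(-3*I*sqrt(11)/2 + 1) = sqrt(1 - 3*I*sqrt(11)/2)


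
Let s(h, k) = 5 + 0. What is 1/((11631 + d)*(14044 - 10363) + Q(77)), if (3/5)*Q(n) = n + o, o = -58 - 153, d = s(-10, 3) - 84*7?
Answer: 3/122002394 ≈ 2.4590e-8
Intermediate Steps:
s(h, k) = 5
d = -583 (d = 5 - 84*7 = 5 - 588 = -583)
o = -211
Q(n) = -1055/3 + 5*n/3 (Q(n) = 5*(n - 211)/3 = 5*(-211 + n)/3 = -1055/3 + 5*n/3)
1/((11631 + d)*(14044 - 10363) + Q(77)) = 1/((11631 - 583)*(14044 - 10363) + (-1055/3 + (5/3)*77)) = 1/(11048*3681 + (-1055/3 + 385/3)) = 1/(40667688 - 670/3) = 1/(122002394/3) = 3/122002394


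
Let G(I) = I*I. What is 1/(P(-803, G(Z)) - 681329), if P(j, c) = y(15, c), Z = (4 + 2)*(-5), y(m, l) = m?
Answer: -1/681314 ≈ -1.4678e-6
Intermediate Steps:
Z = -30 (Z = 6*(-5) = -30)
G(I) = I²
P(j, c) = 15
1/(P(-803, G(Z)) - 681329) = 1/(15 - 681329) = 1/(-681314) = -1/681314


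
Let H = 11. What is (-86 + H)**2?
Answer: 5625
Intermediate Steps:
(-86 + H)**2 = (-86 + 11)**2 = (-75)**2 = 5625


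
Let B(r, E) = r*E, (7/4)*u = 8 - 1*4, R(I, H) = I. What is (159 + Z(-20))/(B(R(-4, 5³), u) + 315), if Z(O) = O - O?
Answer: 1113/2141 ≈ 0.51985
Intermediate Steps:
Z(O) = 0
u = 16/7 (u = 4*(8 - 1*4)/7 = 4*(8 - 4)/7 = (4/7)*4 = 16/7 ≈ 2.2857)
B(r, E) = E*r
(159 + Z(-20))/(B(R(-4, 5³), u) + 315) = (159 + 0)/((16/7)*(-4) + 315) = 159/(-64/7 + 315) = 159/(2141/7) = 159*(7/2141) = 1113/2141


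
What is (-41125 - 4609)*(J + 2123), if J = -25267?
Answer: 1058467696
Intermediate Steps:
(-41125 - 4609)*(J + 2123) = (-41125 - 4609)*(-25267 + 2123) = -45734*(-23144) = 1058467696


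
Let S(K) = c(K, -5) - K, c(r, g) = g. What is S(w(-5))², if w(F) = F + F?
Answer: 25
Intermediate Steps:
w(F) = 2*F
S(K) = -5 - K
S(w(-5))² = (-5 - 2*(-5))² = (-5 - 1*(-10))² = (-5 + 10)² = 5² = 25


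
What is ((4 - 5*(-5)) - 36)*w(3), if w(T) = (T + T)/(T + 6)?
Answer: -14/3 ≈ -4.6667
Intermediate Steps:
w(T) = 2*T/(6 + T) (w(T) = (2*T)/(6 + T) = 2*T/(6 + T))
((4 - 5*(-5)) - 36)*w(3) = ((4 - 5*(-5)) - 36)*(2*3/(6 + 3)) = ((4 + 25) - 36)*(2*3/9) = (29 - 36)*(2*3*(1/9)) = -7*2/3 = -14/3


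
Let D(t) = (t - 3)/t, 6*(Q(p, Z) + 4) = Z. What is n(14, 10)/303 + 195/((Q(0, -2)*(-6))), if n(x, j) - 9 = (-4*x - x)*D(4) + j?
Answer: 758/101 ≈ 7.5050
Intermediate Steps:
Q(p, Z) = -4 + Z/6
D(t) = (-3 + t)/t
n(x, j) = 9 + j - 5*x/4 (n(x, j) = 9 + ((-4*x - x)*((-3 + 4)/4) + j) = 9 + ((-5*x)*((1/4)*1) + j) = 9 + (-5*x*(1/4) + j) = 9 + (-5*x/4 + j) = 9 + (j - 5*x/4) = 9 + j - 5*x/4)
n(14, 10)/303 + 195/((Q(0, -2)*(-6))) = (9 + 10 - 5/4*14)/303 + 195/(((-4 + (1/6)*(-2))*(-6))) = (9 + 10 - 35/2)*(1/303) + 195/(((-4 - 1/3)*(-6))) = (3/2)*(1/303) + 195/((-13/3*(-6))) = 1/202 + 195/26 = 1/202 + 195*(1/26) = 1/202 + 15/2 = 758/101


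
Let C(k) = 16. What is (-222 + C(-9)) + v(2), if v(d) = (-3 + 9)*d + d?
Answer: -192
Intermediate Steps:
v(d) = 7*d (v(d) = 6*d + d = 7*d)
(-222 + C(-9)) + v(2) = (-222 + 16) + 7*2 = -206 + 14 = -192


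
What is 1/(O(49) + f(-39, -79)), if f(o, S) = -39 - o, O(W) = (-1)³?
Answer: -1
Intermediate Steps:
O(W) = -1
1/(O(49) + f(-39, -79)) = 1/(-1 + (-39 - 1*(-39))) = 1/(-1 + (-39 + 39)) = 1/(-1 + 0) = 1/(-1) = -1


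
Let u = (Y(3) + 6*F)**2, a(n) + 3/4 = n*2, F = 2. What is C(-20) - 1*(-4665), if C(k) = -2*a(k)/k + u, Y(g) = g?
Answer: 195437/40 ≈ 4885.9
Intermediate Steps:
a(n) = -3/4 + 2*n (a(n) = -3/4 + n*2 = -3/4 + 2*n)
u = 225 (u = (3 + 6*2)**2 = (3 + 12)**2 = 15**2 = 225)
C(k) = 225 - 2*(-3/4 + 2*k)/k (C(k) = -2*(-3/4 + 2*k)/k + 225 = 225 - 2*(-3/4 + 2*k)/k)
C(-20) - 1*(-4665) = (221 + (3/2)/(-20)) - 1*(-4665) = (221 + (3/2)*(-1/20)) + 4665 = (221 - 3/40) + 4665 = 8837/40 + 4665 = 195437/40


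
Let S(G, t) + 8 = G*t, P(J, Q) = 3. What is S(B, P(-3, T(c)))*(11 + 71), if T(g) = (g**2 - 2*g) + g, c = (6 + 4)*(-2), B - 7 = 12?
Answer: 4018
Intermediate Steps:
B = 19 (B = 7 + 12 = 19)
c = -20 (c = 10*(-2) = -20)
T(g) = g**2 - g
S(G, t) = -8 + G*t
S(B, P(-3, T(c)))*(11 + 71) = (-8 + 19*3)*(11 + 71) = (-8 + 57)*82 = 49*82 = 4018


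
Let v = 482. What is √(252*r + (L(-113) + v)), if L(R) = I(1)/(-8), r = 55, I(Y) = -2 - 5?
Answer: √229486/4 ≈ 119.76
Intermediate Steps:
I(Y) = -7
L(R) = 7/8 (L(R) = -7/(-8) = -7*(-⅛) = 7/8)
√(252*r + (L(-113) + v)) = √(252*55 + (7/8 + 482)) = √(13860 + 3863/8) = √(114743/8) = √229486/4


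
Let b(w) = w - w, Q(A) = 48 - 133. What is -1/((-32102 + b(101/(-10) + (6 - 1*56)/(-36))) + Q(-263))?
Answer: 1/32187 ≈ 3.1068e-5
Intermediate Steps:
Q(A) = -85
b(w) = 0
-1/((-32102 + b(101/(-10) + (6 - 1*56)/(-36))) + Q(-263)) = -1/((-32102 + 0) - 85) = -1/(-32102 - 85) = -1/(-32187) = -1*(-1/32187) = 1/32187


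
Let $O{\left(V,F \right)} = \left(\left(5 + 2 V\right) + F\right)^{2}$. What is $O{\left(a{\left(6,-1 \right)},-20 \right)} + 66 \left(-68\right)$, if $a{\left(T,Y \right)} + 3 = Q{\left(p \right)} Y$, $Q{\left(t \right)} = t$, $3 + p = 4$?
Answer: $-3959$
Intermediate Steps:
$p = 1$ ($p = -3 + 4 = 1$)
$a{\left(T,Y \right)} = -3 + Y$ ($a{\left(T,Y \right)} = -3 + 1 Y = -3 + Y$)
$O{\left(V,F \right)} = \left(5 + F + 2 V\right)^{2}$
$O{\left(a{\left(6,-1 \right)},-20 \right)} + 66 \left(-68\right) = \left(5 - 20 + 2 \left(-3 - 1\right)\right)^{2} + 66 \left(-68\right) = \left(5 - 20 + 2 \left(-4\right)\right)^{2} - 4488 = \left(5 - 20 - 8\right)^{2} - 4488 = \left(-23\right)^{2} - 4488 = 529 - 4488 = -3959$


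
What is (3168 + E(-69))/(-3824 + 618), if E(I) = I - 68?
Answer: -433/458 ≈ -0.94541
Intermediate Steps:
E(I) = -68 + I
(3168 + E(-69))/(-3824 + 618) = (3168 + (-68 - 69))/(-3824 + 618) = (3168 - 137)/(-3206) = 3031*(-1/3206) = -433/458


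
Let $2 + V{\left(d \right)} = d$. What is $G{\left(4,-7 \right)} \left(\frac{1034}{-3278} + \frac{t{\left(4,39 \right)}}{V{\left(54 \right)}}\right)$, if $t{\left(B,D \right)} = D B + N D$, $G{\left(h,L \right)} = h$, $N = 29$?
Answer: $\frac{14563}{149} \approx 97.738$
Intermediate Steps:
$V{\left(d \right)} = -2 + d$
$t{\left(B,D \right)} = 29 D + B D$ ($t{\left(B,D \right)} = D B + 29 D = B D + 29 D = 29 D + B D$)
$G{\left(4,-7 \right)} \left(\frac{1034}{-3278} + \frac{t{\left(4,39 \right)}}{V{\left(54 \right)}}\right) = 4 \left(\frac{1034}{-3278} + \frac{39 \left(29 + 4\right)}{-2 + 54}\right) = 4 \left(1034 \left(- \frac{1}{3278}\right) + \frac{39 \cdot 33}{52}\right) = 4 \left(- \frac{47}{149} + 1287 \cdot \frac{1}{52}\right) = 4 \left(- \frac{47}{149} + \frac{99}{4}\right) = 4 \cdot \frac{14563}{596} = \frac{14563}{149}$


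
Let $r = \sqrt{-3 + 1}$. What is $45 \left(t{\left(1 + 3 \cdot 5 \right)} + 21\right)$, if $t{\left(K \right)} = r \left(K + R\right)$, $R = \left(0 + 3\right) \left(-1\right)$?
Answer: $945 + 585 i \sqrt{2} \approx 945.0 + 827.31 i$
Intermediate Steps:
$R = -3$ ($R = 3 \left(-1\right) = -3$)
$r = i \sqrt{2}$ ($r = \sqrt{-2} = i \sqrt{2} \approx 1.4142 i$)
$t{\left(K \right)} = i \sqrt{2} \left(-3 + K\right)$ ($t{\left(K \right)} = i \sqrt{2} \left(K - 3\right) = i \sqrt{2} \left(-3 + K\right)$)
$45 \left(t{\left(1 + 3 \cdot 5 \right)} + 21\right) = 45 \left(i \sqrt{2} \left(-3 + \left(1 + 3 \cdot 5\right)\right) + 21\right) = 45 \left(i \sqrt{2} \left(-3 + \left(1 + 15\right)\right) + 21\right) = 45 \left(i \sqrt{2} \left(-3 + 16\right) + 21\right) = 45 \left(i \sqrt{2} \cdot 13 + 21\right) = 45 \left(13 i \sqrt{2} + 21\right) = 45 \left(21 + 13 i \sqrt{2}\right) = 945 + 585 i \sqrt{2}$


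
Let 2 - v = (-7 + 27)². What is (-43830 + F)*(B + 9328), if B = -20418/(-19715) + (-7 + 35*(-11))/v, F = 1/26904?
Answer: -21581955293979605419/52776029820 ≈ -4.0893e+8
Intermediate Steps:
F = 1/26904 ≈ 3.7169e-5
v = -398 (v = 2 - (-7 + 27)² = 2 - 1*20² = 2 - 1*400 = 2 - 400 = -398)
B = 7927322/3923285 (B = -20418/(-19715) + (-7 + 35*(-11))/(-398) = -20418*(-1/19715) + (-7 - 385)*(-1/398) = 20418/19715 - 392*(-1/398) = 20418/19715 + 196/199 = 7927322/3923285 ≈ 2.0206)
(-43830 + F)*(B + 9328) = (-43830 + 1/26904)*(7927322/3923285 + 9328) = -1179202319/26904*36604329802/3923285 = -21581955293979605419/52776029820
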